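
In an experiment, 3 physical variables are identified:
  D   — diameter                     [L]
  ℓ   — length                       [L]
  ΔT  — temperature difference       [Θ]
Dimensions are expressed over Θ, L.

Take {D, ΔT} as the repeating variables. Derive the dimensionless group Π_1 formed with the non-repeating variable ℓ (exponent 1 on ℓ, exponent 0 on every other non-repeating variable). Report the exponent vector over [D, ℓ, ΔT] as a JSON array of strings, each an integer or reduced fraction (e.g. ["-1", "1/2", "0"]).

["-1", "1", "0"]

Dimensional matrix (Θ×L by D×ℓ×ΔT):
  Θ: [ 0  0  1]
  L: [ 1  1  0]
Row reduction gives pivot columns D,ΔT; rank = 2
Repeat: D,ΔT; free: ℓ
RREF:
  r0: [   1    1    0]
  r1: [   0    0    1]
Fix exponent of ℓ at 1; solve each RREF row for its pivot's exponent:
  r0: exp(D) + (1)·1 = 0 ⇒ exp(D) = -1
  r1: exp(ΔT) + (0)·1 = 0 ⇒ exp(ΔT) = 0
Π_1 = D^-1 · ℓ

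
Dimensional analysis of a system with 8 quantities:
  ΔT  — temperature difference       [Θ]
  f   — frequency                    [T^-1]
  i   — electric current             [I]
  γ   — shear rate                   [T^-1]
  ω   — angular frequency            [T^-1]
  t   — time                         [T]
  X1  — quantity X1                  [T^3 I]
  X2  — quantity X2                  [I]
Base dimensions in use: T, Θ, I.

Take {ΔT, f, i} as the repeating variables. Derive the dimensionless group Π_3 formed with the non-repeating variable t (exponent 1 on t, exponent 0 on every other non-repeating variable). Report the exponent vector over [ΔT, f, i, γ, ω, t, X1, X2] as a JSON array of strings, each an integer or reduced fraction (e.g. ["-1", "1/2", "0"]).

Exponent matrix [T,Θ,I] × [ΔT,f,i,γ,ω,t,X1,X2]:
  T: [ 0 -1  0 -1 -1  1  3  0]
  Θ: [ 1  0  0  0  0  0  0  0]
  I: [ 0  0  1  0  0  0  1  1]
Echelon form has 3 nonzero rows (pivots: ΔT,f,i)
Pivot set = {ΔT,f,i}, free = {γ,ω,t,X1,X2}
RREF:
  r0: [   1    0    0    0    0    0    0    0]
  r1: [   0    1    0    1    1   -1   -3    0]
  r2: [   0    0    1    0    0    0    1    1]
Fix exponent of t at 1, γ at 0, ω at 0, X1 at 0, X2 at 0; solve each RREF row for its pivot's exponent:
  r0: exp(ΔT) + (0)·1 = 0 ⇒ exp(ΔT) = 0
  r1: exp(f) + (-1)·1 = 0 ⇒ exp(f) = 1
  r2: exp(i) + (0)·1 = 0 ⇒ exp(i) = 0
Π_3 = f · t

["0", "1", "0", "0", "0", "1", "0", "0"]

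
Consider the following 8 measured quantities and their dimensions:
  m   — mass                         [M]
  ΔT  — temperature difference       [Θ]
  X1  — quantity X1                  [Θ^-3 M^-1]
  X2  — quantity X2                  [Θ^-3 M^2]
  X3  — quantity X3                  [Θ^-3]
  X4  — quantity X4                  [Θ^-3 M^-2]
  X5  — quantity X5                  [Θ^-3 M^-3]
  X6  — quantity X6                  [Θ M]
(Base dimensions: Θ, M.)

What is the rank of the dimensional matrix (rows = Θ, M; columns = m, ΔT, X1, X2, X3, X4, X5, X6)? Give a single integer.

2

Write exponents as rows Θ,M / cols m,ΔT,X1,X2,X3,X4,X5,X6:
  Θ: [ 0  1 -3 -3 -3 -3 -3  1]
  M: [ 1  0 -1  2  0 -2 -3  1]
RREF → pivots at {m,ΔT} ⇒ r = 2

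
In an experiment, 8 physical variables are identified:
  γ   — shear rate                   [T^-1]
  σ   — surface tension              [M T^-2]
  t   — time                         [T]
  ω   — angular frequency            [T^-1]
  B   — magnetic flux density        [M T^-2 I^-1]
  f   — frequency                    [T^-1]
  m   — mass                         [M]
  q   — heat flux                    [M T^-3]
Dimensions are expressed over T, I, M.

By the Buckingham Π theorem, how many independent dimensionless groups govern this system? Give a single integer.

Exponent matrix [T,I,M] × [γ,σ,t,ω,B,f,m,q]:
  T: [-1 -2  1 -1 -2 -1  0 -3]
  I: [ 0  0  0  0 -1  0  0  0]
  M: [ 0  1  0  0  1  0  1  1]
Echelon form has 3 nonzero rows (pivots: γ,σ,B)
8 vars − rank 3 = 5 Π groups

5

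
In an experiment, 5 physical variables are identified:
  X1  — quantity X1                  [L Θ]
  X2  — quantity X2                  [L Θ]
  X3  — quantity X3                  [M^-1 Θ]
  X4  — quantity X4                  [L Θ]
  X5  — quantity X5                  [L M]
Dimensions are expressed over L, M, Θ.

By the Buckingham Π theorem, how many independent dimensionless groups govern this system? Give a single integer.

3

Dimensional matrix (L×M×Θ by X1×X2×X3×X4×X5):
  L: [ 1  1  0  1  1]
  M: [ 0  0 -1  0  1]
  Θ: [ 1  1  1  1  0]
Echelon form has 2 nonzero rows (pivots: X1,X3)
5 vars − rank 2 = 3 Π groups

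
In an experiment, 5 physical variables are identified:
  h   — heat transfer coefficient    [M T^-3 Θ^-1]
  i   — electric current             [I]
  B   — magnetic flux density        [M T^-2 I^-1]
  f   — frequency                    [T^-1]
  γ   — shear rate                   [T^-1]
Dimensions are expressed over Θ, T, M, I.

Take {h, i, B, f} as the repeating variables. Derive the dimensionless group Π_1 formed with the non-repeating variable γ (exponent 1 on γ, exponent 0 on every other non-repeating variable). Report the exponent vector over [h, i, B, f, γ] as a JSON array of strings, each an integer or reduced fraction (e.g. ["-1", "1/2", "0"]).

["0", "0", "0", "-1", "1"]

Dimensional matrix (Θ×T×M×I by h×i×B×f×γ):
  Θ: [-1  0  0  0  0]
  T: [-3  0 -2 -1 -1]
  M: [ 1  0  1  0  0]
  I: [ 0  1 -1  0  0]
Row reduction gives pivot columns h,i,B,f; rank = 4
Repeat: h,i,B,f; free: γ
RREF:
  r0: [   1    0    0    0    0]
  r1: [   0    1    0    0    0]
  r2: [   0    0    1    0    0]
  r3: [   0    0    0    1    1]
Fix exponent of γ at 1; solve each RREF row for its pivot's exponent:
  r0: exp(h) + (0)·1 = 0 ⇒ exp(h) = 0
  r1: exp(i) + (0)·1 = 0 ⇒ exp(i) = 0
  r2: exp(B) + (0)·1 = 0 ⇒ exp(B) = 0
  r3: exp(f) + (1)·1 = 0 ⇒ exp(f) = -1
Π_1 = f^-1 · γ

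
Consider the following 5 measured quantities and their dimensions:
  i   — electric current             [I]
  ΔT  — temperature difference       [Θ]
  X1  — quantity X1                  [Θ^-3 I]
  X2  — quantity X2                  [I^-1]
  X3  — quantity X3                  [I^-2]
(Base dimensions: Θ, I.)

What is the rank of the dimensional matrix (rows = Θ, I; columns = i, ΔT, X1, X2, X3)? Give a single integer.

2

Write exponents as rows Θ,I / cols i,ΔT,X1,X2,X3:
  Θ: [ 0  1 -3  0  0]
  I: [ 1  0  1 -1 -2]
RREF → pivots at {i,ΔT} ⇒ r = 2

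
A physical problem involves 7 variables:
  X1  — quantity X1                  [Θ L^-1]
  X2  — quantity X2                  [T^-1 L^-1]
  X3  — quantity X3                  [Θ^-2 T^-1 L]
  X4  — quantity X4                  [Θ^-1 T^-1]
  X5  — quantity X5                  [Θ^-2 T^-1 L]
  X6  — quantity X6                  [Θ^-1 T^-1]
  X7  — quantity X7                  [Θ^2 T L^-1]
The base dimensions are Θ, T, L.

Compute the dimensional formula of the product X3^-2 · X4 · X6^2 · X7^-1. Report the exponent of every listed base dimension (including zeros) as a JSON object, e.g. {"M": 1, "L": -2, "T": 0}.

{"Θ": -1, "T": -2, "L": -1}

Exponent matrix [Θ,T,L] × [X1,X2,X3,X4,X5,X6,X7]:
  Θ: [ 1  0 -2 -1 -2 -1  2]
  T: [ 0 -1 -1 -1 -1 -1  1]
  L: [-1 -1  1  0  1  0 -1]
  [Θ]: (-2)·-2+(1)·-1+(2)·-1+(-1)·2 = -1
  [T]: (-2)·-1+(1)·-1+(2)·-1+(-1)·1 = -2
  [L]: (-2)·1+(1)·0+(2)·0+(-1)·-1 = -1
⇒ Θ^-1 T^-2 L^-1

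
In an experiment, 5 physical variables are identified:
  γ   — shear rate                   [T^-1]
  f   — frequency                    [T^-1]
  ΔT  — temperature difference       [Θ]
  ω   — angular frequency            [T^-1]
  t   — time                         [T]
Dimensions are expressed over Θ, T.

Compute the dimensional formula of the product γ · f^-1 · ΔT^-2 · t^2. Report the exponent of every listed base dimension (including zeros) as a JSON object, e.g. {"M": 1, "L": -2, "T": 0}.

Exponent matrix [Θ,T] × [γ,f,ΔT,ω,t]:
  Θ: [ 0  0  1  0  0]
  T: [-1 -1  0 -1  1]
  [Θ]: (1)·0+(-1)·0+(-2)·1+(2)·0 = -2
  [T]: (1)·-1+(-1)·-1+(-2)·0+(2)·1 = 2
⇒ Θ^-2 T^2

{"Θ": -2, "T": 2}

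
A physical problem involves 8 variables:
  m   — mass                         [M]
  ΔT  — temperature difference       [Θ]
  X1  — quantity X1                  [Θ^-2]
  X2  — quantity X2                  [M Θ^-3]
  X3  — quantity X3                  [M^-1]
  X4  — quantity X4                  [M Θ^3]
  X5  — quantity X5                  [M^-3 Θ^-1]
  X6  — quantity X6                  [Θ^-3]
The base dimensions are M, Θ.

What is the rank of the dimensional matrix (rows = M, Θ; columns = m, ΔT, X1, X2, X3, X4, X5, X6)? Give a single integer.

Write exponents as rows M,Θ / cols m,ΔT,X1,X2,X3,X4,X5,X6:
  M: [ 1  0  0  1 -1  1 -3  0]
  Θ: [ 0  1 -2 -3  0  3 -1 -3]
RREF → pivots at {m,ΔT} ⇒ r = 2

2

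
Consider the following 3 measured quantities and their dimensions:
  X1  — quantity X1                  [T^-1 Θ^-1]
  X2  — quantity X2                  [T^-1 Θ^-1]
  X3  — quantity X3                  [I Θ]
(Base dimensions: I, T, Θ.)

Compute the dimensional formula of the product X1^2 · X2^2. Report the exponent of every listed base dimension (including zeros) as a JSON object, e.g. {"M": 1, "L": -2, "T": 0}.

{"I": 0, "T": -4, "Θ": -4}

Dimensional matrix (I×T×Θ by X1×X2×X3):
  I: [ 0  0  1]
  T: [-1 -1  0]
  Θ: [-1 -1  1]
  [I]: (2)·0+(2)·0 = 0
  [T]: (2)·-1+(2)·-1 = -4
  [Θ]: (2)·-1+(2)·-1 = -4
⇒ T^-4 Θ^-4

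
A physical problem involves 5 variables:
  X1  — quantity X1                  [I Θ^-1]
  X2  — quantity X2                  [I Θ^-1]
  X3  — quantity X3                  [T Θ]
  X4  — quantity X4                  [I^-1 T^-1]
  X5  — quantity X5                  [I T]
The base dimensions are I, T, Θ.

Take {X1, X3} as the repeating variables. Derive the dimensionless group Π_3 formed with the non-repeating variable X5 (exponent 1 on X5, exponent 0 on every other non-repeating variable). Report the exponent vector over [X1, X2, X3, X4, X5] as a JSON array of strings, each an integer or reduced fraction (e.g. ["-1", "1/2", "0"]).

Dimensional matrix (I×T×Θ by X1×X2×X3×X4×X5):
  I: [ 1  1  0 -1  1]
  T: [ 0  0  1 -1  1]
  Θ: [-1 -1  1  0  0]
RREF → pivots at {X1,X3} ⇒ r = 2
Repeat: X1,X3; free: X2,X4,X5
RREF:
  r0: [   1    1    0   -1    1]
  r1: [   0    0    1   -1    1]
  r2: [   0    0    0    0    0]
Fix exponent of X5 at 1, X2 at 0, X4 at 0; solve each RREF row for its pivot's exponent:
  r0: exp(X1) + (1)·1 = 0 ⇒ exp(X1) = -1
  r1: exp(X3) + (1)·1 = 0 ⇒ exp(X3) = -1
Π_3 = X1^-1 · X3^-1 · X5

["-1", "0", "-1", "0", "1"]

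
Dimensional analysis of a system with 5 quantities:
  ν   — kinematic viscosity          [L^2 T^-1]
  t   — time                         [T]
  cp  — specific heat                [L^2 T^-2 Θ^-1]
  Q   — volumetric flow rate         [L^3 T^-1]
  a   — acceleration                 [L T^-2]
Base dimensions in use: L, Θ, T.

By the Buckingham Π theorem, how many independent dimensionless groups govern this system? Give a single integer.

2

Write exponents as rows L,Θ,T / cols ν,t,cp,Q,a:
  L: [ 2  0  2  3  1]
  Θ: [ 0  0 -1  0  0]
  T: [-1  1 -2 -1 -2]
Row reduction gives pivot columns ν,t,cp; rank = 3
n=5, r=3 ⇒ 2 dimensionless groups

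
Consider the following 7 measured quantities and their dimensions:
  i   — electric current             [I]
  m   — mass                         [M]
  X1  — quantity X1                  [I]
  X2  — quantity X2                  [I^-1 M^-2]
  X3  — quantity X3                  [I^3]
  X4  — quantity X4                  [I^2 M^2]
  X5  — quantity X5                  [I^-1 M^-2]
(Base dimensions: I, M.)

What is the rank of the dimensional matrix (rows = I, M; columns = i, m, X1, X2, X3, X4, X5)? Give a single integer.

Dimensional matrix (I×M by i×m×X1×X2×X3×X4×X5):
  I: [ 1  0  1 -1  3  2 -1]
  M: [ 0  1  0 -2  0  2 -2]
Row reduction gives pivot columns i,m; rank = 2

2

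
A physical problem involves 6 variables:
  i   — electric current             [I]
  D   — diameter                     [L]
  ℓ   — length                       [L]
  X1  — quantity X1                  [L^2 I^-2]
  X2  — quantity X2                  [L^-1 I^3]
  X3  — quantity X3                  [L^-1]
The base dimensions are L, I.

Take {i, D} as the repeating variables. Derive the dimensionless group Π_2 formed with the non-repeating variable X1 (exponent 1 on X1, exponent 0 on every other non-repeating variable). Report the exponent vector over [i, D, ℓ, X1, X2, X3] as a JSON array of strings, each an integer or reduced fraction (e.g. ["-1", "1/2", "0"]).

Exponent matrix [L,I] × [i,D,ℓ,X1,X2,X3]:
  L: [ 0  1  1  2 -1 -1]
  I: [ 1  0  0 -2  3  0]
RREF → pivots at {i,D} ⇒ r = 2
Repeat: i,D; free: ℓ,X1,X2,X3
RREF:
  r0: [   1    0    0   -2    3    0]
  r1: [   0    1    1    2   -1   -1]
Fix exponent of X1 at 1, ℓ at 0, X2 at 0, X3 at 0; solve each RREF row for its pivot's exponent:
  r0: exp(i) + (-2)·1 = 0 ⇒ exp(i) = 2
  r1: exp(D) + (2)·1 = 0 ⇒ exp(D) = -2
Π_2 = i^2 · D^-2 · X1

["2", "-2", "0", "1", "0", "0"]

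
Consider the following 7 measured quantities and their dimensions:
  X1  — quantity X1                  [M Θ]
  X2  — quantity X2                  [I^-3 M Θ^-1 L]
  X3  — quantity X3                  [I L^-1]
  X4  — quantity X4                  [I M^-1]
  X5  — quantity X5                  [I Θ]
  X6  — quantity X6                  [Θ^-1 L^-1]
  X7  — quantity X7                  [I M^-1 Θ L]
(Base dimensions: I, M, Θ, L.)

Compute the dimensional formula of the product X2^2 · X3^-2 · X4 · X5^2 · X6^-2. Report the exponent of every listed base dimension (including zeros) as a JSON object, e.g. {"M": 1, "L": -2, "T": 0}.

{"I": -5, "M": 1, "Θ": 2, "L": 6}

Exponent matrix [I,M,Θ,L] × [X1,X2,X3,X4,X5,X6,X7]:
  I: [ 0 -3  1  1  1  0  1]
  M: [ 1  1  0 -1  0  0 -1]
  Θ: [ 1 -1  0  0  1 -1  1]
  L: [ 0  1 -1  0  0 -1  1]
  [I]: (2)·-3+(-2)·1+(1)·1+(2)·1+(-2)·0 = -5
  [M]: (2)·1+(-2)·0+(1)·-1+(2)·0+(-2)·0 = 1
  [Θ]: (2)·-1+(-2)·0+(1)·0+(2)·1+(-2)·-1 = 2
  [L]: (2)·1+(-2)·-1+(1)·0+(2)·0+(-2)·-1 = 6
⇒ I^-5 M Θ^2 L^6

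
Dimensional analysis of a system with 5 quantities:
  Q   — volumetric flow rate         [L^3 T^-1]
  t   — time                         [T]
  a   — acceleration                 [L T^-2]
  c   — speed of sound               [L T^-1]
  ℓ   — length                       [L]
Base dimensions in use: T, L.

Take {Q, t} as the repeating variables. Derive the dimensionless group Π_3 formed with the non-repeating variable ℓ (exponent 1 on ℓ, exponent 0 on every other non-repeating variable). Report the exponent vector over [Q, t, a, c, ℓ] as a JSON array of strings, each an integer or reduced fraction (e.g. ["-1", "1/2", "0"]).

["-1/3", "-1/3", "0", "0", "1"]

Write exponents as rows T,L / cols Q,t,a,c,ℓ:
  T: [-1  1 -2 -1  0]
  L: [ 3  0  1  1  1]
Row reduction gives pivot columns Q,t; rank = 2
Pivot set = {Q,t}, free = {a,c,ℓ}
RREF:
  r0: [   1    0  1/3  1/3  1/3]
  r1: [   0    1 -5/3 -2/3  1/3]
Fix exponent of ℓ at 1, a at 0, c at 0; solve each RREF row for its pivot's exponent:
  r0: exp(Q) + (1/3)·1 = 0 ⇒ exp(Q) = -1/3
  r1: exp(t) + (1/3)·1 = 0 ⇒ exp(t) = -1/3
Π_3 = Q^(-1/3) · t^(-1/3) · ℓ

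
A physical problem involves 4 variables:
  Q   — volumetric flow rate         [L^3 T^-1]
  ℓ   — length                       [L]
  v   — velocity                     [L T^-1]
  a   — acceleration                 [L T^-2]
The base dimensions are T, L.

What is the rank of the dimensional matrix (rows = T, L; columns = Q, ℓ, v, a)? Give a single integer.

Dimensional matrix (T×L by Q×ℓ×v×a):
  T: [-1  0 -1 -2]
  L: [ 3  1  1  1]
Row reduction gives pivot columns Q,ℓ; rank = 2

2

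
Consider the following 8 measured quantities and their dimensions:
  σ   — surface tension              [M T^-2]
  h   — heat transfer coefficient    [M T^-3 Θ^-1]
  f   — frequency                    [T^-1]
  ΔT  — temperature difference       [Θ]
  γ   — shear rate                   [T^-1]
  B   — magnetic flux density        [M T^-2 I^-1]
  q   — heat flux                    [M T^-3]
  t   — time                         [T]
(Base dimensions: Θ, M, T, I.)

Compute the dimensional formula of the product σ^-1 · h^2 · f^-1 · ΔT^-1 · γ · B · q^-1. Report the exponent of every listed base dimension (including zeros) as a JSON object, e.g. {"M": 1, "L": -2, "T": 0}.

{"Θ": -3, "M": 1, "T": -3, "I": -1}

Exponent matrix [Θ,M,T,I] × [σ,h,f,ΔT,γ,B,q,t]:
  Θ: [ 0 -1  0  1  0  0  0  0]
  M: [ 1  1  0  0  0  1  1  0]
  T: [-2 -3 -1  0 -1 -2 -3  1]
  I: [ 0  0  0  0  0 -1  0  0]
  [Θ]: (-1)·0+(2)·-1+(-1)·0+(-1)·1+(1)·0+(1)·0+(-1)·0 = -3
  [M]: (-1)·1+(2)·1+(-1)·0+(-1)·0+(1)·0+(1)·1+(-1)·1 = 1
  [T]: (-1)·-2+(2)·-3+(-1)·-1+(-1)·0+(1)·-1+(1)·-2+(-1)·-3 = -3
  [I]: (-1)·0+(2)·0+(-1)·0+(-1)·0+(1)·0+(1)·-1+(-1)·0 = -1
⇒ Θ^-3 M T^-3 I^-1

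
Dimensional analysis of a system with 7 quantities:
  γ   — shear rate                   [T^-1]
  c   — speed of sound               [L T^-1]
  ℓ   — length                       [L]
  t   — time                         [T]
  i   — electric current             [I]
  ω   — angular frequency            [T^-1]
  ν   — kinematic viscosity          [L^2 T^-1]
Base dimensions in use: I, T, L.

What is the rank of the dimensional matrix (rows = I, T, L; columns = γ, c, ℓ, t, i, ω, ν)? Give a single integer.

3

Exponent matrix [I,T,L] × [γ,c,ℓ,t,i,ω,ν]:
  I: [ 0  0  0  0  1  0  0]
  T: [-1 -1  0  1  0 -1 -1]
  L: [ 0  1  1  0  0  0  2]
Echelon form has 3 nonzero rows (pivots: γ,c,i)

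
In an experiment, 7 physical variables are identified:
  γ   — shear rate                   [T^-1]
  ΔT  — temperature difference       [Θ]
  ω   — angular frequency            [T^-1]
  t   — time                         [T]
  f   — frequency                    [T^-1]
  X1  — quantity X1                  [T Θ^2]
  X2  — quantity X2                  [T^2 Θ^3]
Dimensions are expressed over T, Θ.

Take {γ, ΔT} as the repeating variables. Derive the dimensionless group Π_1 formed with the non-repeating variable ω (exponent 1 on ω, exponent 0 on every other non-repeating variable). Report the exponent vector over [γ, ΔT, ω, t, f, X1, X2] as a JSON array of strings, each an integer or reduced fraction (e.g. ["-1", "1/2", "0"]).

Write exponents as rows T,Θ / cols γ,ΔT,ω,t,f,X1,X2:
  T: [-1  0 -1  1 -1  1  2]
  Θ: [ 0  1  0  0  0  2  3]
Row reduction gives pivot columns γ,ΔT; rank = 2
Pivot set = {γ,ΔT}, free = {ω,t,f,X1,X2}
RREF:
  r0: [   1    0    1   -1    1   -1   -2]
  r1: [   0    1    0    0    0    2    3]
Fix exponent of ω at 1, t at 0, f at 0, X1 at 0, X2 at 0; solve each RREF row for its pivot's exponent:
  r0: exp(γ) + (1)·1 = 0 ⇒ exp(γ) = -1
  r1: exp(ΔT) + (0)·1 = 0 ⇒ exp(ΔT) = 0
Π_1 = γ^-1 · ω

["-1", "0", "1", "0", "0", "0", "0"]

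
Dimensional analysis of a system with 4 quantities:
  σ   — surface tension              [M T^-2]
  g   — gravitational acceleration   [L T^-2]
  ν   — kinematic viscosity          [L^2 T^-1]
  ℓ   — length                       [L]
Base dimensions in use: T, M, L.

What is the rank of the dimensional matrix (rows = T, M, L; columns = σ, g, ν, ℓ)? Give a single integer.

3

Exponent matrix [T,M,L] × [σ,g,ν,ℓ]:
  T: [-2 -2 -1  0]
  M: [ 1  0  0  0]
  L: [ 0  1  2  1]
Row reduction gives pivot columns σ,g,ν; rank = 3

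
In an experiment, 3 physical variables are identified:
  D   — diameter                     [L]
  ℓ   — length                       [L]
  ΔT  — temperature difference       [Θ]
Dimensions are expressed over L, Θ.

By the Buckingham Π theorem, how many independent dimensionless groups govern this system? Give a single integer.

Dimensional matrix (L×Θ by D×ℓ×ΔT):
  L: [ 1  1  0]
  Θ: [ 0  0  1]
Row reduction gives pivot columns D,ΔT; rank = 2
3 vars − rank 2 = 1 Π group

1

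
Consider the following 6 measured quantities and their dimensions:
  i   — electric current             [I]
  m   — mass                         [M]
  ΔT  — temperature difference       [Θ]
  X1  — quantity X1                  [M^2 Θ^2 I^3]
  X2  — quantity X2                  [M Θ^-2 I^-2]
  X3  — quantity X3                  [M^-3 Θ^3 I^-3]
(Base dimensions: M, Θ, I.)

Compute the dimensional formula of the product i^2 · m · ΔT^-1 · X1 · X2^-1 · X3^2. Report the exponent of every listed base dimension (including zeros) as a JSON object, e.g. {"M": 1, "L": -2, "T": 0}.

Dimensional matrix (M×Θ×I by i×m×ΔT×X1×X2×X3):
  M: [ 0  1  0  2  1 -3]
  Θ: [ 0  0  1  2 -2  3]
  I: [ 1  0  0  3 -2 -3]
  [M]: (2)·0+(1)·1+(-1)·0+(1)·2+(-1)·1+(2)·-3 = -4
  [Θ]: (2)·0+(1)·0+(-1)·1+(1)·2+(-1)·-2+(2)·3 = 9
  [I]: (2)·1+(1)·0+(-1)·0+(1)·3+(-1)·-2+(2)·-3 = 1
⇒ M^-4 Θ^9 I

{"M": -4, "Θ": 9, "I": 1}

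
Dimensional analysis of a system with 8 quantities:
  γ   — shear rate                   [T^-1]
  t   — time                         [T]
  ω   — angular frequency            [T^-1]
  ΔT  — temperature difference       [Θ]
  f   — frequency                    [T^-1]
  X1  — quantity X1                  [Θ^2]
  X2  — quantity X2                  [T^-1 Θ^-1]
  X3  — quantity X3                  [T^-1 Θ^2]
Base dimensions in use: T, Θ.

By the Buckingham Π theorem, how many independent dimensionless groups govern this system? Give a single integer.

6

Write exponents as rows T,Θ / cols γ,t,ω,ΔT,f,X1,X2,X3:
  T: [-1  1 -1  0 -1  0 -1 -1]
  Θ: [ 0  0  0  1  0  2 -1  2]
Echelon form has 2 nonzero rows (pivots: γ,ΔT)
Π count = n − r = 8 − 2 = 6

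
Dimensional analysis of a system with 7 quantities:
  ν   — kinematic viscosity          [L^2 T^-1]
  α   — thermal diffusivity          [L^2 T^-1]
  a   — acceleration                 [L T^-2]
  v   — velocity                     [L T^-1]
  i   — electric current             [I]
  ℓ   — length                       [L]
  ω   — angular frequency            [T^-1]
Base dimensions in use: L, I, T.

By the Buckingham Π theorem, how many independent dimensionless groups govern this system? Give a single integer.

Dimensional matrix (L×I×T by ν×α×a×v×i×ℓ×ω):
  L: [ 2  2  1  1  0  1  0]
  I: [ 0  0  0  0  1  0  0]
  T: [-1 -1 -2 -1  0  0 -1]
Echelon form has 3 nonzero rows (pivots: ν,a,i)
7 vars − rank 3 = 4 Π groups

4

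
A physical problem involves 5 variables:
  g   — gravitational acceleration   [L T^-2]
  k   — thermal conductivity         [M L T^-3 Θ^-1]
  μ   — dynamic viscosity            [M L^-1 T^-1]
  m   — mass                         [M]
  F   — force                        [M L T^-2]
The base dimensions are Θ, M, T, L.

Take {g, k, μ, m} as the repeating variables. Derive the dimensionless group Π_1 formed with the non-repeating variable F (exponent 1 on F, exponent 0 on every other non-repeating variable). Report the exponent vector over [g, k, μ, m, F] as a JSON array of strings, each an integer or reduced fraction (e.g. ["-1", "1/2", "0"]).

["-1", "0", "0", "-1", "1"]

Dimensional matrix (Θ×M×T×L by g×k×μ×m×F):
  Θ: [ 0 -1  0  0  0]
  M: [ 0  1  1  1  1]
  T: [-2 -3 -1  0 -2]
  L: [ 1  1 -1  0  1]
Row reduction gives pivot columns g,k,μ,m; rank = 4
Pivot set = {g,k,μ,m}, free = {F}
RREF:
  r0: [   1    0    0    0    1]
  r1: [   0    1    0    0    0]
  r2: [   0    0    1    0    0]
  r3: [   0    0    0    1    1]
Fix exponent of F at 1; solve each RREF row for its pivot's exponent:
  r0: exp(g) + (1)·1 = 0 ⇒ exp(g) = -1
  r1: exp(k) + (0)·1 = 0 ⇒ exp(k) = 0
  r2: exp(μ) + (0)·1 = 0 ⇒ exp(μ) = 0
  r3: exp(m) + (1)·1 = 0 ⇒ exp(m) = -1
Π_1 = g^-1 · m^-1 · F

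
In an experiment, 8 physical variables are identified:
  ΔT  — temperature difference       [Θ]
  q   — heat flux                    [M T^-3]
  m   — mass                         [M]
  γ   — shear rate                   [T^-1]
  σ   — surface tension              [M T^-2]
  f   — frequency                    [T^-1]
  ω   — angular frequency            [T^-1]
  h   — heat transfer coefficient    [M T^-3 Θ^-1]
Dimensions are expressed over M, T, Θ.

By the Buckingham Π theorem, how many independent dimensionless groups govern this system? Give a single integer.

5

Write exponents as rows M,T,Θ / cols ΔT,q,m,γ,σ,f,ω,h:
  M: [ 0  1  1  0  1  0  0  1]
  T: [ 0 -3  0 -1 -2 -1 -1 -3]
  Θ: [ 1  0  0  0  0  0  0 -1]
RREF → pivots at {ΔT,q,m} ⇒ r = 3
n=8, r=3 ⇒ 5 dimensionless groups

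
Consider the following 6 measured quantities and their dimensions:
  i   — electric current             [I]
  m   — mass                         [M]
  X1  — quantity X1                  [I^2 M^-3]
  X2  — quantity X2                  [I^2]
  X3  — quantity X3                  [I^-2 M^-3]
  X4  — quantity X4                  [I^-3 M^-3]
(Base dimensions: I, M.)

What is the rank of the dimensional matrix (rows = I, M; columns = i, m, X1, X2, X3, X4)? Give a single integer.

Exponent matrix [I,M] × [i,m,X1,X2,X3,X4]:
  I: [ 1  0  2  2 -2 -3]
  M: [ 0  1 -3  0 -3 -3]
Echelon form has 2 nonzero rows (pivots: i,m)

2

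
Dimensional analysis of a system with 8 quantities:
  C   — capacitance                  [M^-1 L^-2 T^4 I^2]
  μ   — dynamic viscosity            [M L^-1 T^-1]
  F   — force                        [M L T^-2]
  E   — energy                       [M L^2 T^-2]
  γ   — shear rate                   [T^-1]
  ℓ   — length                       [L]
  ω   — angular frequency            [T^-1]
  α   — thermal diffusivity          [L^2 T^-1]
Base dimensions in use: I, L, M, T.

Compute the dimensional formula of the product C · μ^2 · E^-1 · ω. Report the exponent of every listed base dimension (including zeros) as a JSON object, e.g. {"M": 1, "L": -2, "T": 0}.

{"I": 2, "L": -6, "M": 0, "T": 3}

Dimensional matrix (I×L×M×T by C×μ×F×E×γ×ℓ×ω×α):
  I: [ 2  0  0  0  0  0  0  0]
  L: [-2 -1  1  2  0  1  0  2]
  M: [-1  1  1  1  0  0  0  0]
  T: [ 4 -1 -2 -2 -1  0 -1 -1]
  [I]: (1)·2+(2)·0+(-1)·0+(1)·0 = 2
  [L]: (1)·-2+(2)·-1+(-1)·2+(1)·0 = -6
  [M]: (1)·-1+(2)·1+(-1)·1+(1)·0 = 0
  [T]: (1)·4+(2)·-1+(-1)·-2+(1)·-1 = 3
⇒ I^2 L^-6 T^3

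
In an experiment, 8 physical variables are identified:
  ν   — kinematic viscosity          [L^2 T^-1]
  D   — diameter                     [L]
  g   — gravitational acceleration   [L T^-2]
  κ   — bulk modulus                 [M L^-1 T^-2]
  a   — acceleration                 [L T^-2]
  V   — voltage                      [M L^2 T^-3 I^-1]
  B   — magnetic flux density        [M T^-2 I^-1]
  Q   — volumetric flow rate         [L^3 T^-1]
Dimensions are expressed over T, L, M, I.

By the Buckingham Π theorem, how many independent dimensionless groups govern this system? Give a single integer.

Write exponents as rows T,L,M,I / cols ν,D,g,κ,a,V,B,Q:
  T: [-1  0 -2 -2 -2 -3 -2 -1]
  L: [ 2  1  1 -1  1  2  0  3]
  M: [ 0  0  0  1  0  1  1  0]
  I: [ 0  0  0  0  0 -1 -1  0]
RREF → pivots at {ν,D,κ,V} ⇒ r = 4
8 vars − rank 4 = 4 Π groups

4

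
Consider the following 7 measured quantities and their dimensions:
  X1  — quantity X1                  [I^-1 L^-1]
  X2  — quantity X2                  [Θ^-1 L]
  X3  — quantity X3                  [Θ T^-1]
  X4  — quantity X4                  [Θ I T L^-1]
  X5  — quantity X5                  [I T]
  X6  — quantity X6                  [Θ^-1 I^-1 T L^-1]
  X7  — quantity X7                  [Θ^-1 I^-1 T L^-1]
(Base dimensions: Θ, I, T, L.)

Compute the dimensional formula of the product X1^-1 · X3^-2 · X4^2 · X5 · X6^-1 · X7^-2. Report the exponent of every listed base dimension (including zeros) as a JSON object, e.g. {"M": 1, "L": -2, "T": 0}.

Exponent matrix [Θ,I,T,L] × [X1,X2,X3,X4,X5,X6,X7]:
  Θ: [ 0 -1  1  1  0 -1 -1]
  I: [-1  0  0  1  1 -1 -1]
  T: [ 0  0 -1  1  1  1  1]
  L: [-1  1  0 -1  0 -1 -1]
  [Θ]: (-1)·0+(-2)·1+(2)·1+(1)·0+(-1)·-1+(-2)·-1 = 3
  [I]: (-1)·-1+(-2)·0+(2)·1+(1)·1+(-1)·-1+(-2)·-1 = 7
  [T]: (-1)·0+(-2)·-1+(2)·1+(1)·1+(-1)·1+(-2)·1 = 2
  [L]: (-1)·-1+(-2)·0+(2)·-1+(1)·0+(-1)·-1+(-2)·-1 = 2
⇒ Θ^3 I^7 T^2 L^2

{"Θ": 3, "I": 7, "T": 2, "L": 2}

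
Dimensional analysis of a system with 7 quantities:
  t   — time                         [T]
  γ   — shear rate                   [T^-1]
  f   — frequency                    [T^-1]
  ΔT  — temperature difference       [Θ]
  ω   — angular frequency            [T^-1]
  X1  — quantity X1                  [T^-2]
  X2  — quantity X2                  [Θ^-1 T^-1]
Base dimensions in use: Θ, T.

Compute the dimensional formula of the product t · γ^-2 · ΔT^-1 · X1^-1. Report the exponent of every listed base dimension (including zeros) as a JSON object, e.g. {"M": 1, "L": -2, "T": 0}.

Dimensional matrix (Θ×T by t×γ×f×ΔT×ω×X1×X2):
  Θ: [ 0  0  0  1  0  0 -1]
  T: [ 1 -1 -1  0 -1 -2 -1]
  [Θ]: (1)·0+(-2)·0+(-1)·1+(-1)·0 = -1
  [T]: (1)·1+(-2)·-1+(-1)·0+(-1)·-2 = 5
⇒ Θ^-1 T^5

{"Θ": -1, "T": 5}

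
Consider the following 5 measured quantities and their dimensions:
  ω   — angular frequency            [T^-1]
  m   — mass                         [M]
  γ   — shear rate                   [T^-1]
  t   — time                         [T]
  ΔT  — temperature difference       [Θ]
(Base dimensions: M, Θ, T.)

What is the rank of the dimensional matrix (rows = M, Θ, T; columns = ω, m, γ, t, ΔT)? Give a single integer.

3

Exponent matrix [M,Θ,T] × [ω,m,γ,t,ΔT]:
  M: [ 0  1  0  0  0]
  Θ: [ 0  0  0  0  1]
  T: [-1  0 -1  1  0]
RREF → pivots at {ω,m,ΔT} ⇒ r = 3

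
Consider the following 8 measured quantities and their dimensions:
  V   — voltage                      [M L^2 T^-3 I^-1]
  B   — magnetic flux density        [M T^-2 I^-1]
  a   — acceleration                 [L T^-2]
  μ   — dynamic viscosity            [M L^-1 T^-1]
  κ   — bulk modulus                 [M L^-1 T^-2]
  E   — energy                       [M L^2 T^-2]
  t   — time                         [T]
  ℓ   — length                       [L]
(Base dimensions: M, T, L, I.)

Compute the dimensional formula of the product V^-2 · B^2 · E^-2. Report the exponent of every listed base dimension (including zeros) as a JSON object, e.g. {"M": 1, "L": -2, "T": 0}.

Write exponents as rows M,T,L,I / cols V,B,a,μ,κ,E,t,ℓ:
  M: [ 1  1  0  1  1  1  0  0]
  T: [-3 -2 -2 -1 -2 -2  1  0]
  L: [ 2  0  1 -1 -1  2  0  1]
  I: [-1 -1  0  0  0  0  0  0]
  [M]: (-2)·1+(2)·1+(-2)·1 = -2
  [T]: (-2)·-3+(2)·-2+(-2)·-2 = 6
  [L]: (-2)·2+(2)·0+(-2)·2 = -8
  [I]: (-2)·-1+(2)·-1+(-2)·0 = 0
⇒ M^-2 T^6 L^-8

{"M": -2, "T": 6, "L": -8, "I": 0}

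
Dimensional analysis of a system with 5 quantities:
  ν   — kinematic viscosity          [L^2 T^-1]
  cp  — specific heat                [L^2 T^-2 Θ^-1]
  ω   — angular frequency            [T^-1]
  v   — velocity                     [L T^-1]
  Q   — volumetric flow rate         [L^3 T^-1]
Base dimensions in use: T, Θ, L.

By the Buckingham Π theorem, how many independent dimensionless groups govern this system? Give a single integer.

Write exponents as rows T,Θ,L / cols ν,cp,ω,v,Q:
  T: [-1 -2 -1 -1 -1]
  Θ: [ 0 -1  0  0  0]
  L: [ 2  2  0  1  3]
RREF → pivots at {ν,cp,ω} ⇒ r = 3
Π count = n − r = 5 − 3 = 2

2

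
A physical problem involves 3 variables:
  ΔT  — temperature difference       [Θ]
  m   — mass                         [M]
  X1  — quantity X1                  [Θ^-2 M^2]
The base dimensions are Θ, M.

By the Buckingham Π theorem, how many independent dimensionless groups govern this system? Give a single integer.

1

Dimensional matrix (Θ×M by ΔT×m×X1):
  Θ: [ 1  0 -2]
  M: [ 0  1  2]
Row reduction gives pivot columns ΔT,m; rank = 2
Π count = n − r = 3 − 2 = 1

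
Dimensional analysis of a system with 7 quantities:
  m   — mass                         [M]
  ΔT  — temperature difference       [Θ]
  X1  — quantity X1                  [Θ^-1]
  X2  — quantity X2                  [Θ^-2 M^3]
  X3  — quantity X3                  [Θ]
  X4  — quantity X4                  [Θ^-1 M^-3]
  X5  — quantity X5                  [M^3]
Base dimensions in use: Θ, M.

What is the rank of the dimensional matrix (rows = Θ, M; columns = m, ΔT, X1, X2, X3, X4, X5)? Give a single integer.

Dimensional matrix (Θ×M by m×ΔT×X1×X2×X3×X4×X5):
  Θ: [ 0  1 -1 -2  1 -1  0]
  M: [ 1  0  0  3  0 -3  3]
Row reduction gives pivot columns m,ΔT; rank = 2

2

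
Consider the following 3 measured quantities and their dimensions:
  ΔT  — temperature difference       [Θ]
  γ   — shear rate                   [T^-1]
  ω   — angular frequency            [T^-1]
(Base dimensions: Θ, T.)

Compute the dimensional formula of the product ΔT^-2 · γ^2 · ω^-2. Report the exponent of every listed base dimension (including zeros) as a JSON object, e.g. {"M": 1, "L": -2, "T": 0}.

{"Θ": -2, "T": 0}

Write exponents as rows Θ,T / cols ΔT,γ,ω:
  Θ: [ 1  0  0]
  T: [ 0 -1 -1]
  [Θ]: (-2)·1+(2)·0+(-2)·0 = -2
  [T]: (-2)·0+(2)·-1+(-2)·-1 = 0
⇒ Θ^-2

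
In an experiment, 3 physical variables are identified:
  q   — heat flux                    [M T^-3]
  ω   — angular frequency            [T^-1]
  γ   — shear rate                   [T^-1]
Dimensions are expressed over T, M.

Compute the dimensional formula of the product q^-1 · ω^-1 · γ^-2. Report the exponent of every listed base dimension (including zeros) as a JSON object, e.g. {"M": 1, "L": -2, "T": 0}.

{"T": 6, "M": -1}

Write exponents as rows T,M / cols q,ω,γ:
  T: [-3 -1 -1]
  M: [ 1  0  0]
  [T]: (-1)·-3+(-1)·-1+(-2)·-1 = 6
  [M]: (-1)·1+(-1)·0+(-2)·0 = -1
⇒ T^6 M^-1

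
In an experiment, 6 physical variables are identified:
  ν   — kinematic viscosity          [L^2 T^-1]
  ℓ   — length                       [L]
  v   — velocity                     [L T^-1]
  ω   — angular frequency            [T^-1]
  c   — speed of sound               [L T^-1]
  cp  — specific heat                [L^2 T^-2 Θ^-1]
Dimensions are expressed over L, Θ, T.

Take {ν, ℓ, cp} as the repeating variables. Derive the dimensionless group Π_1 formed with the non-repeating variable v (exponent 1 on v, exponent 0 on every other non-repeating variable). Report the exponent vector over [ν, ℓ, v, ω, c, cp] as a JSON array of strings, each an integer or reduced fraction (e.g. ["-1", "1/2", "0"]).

["-1", "1", "1", "0", "0", "0"]

Write exponents as rows L,Θ,T / cols ν,ℓ,v,ω,c,cp:
  L: [ 2  1  1  0  1  2]
  Θ: [ 0  0  0  0  0 -1]
  T: [-1  0 -1 -1 -1 -2]
Row reduction gives pivot columns ν,ℓ,cp; rank = 3
Repeat: ν,ℓ,cp; free: v,ω,c
RREF:
  r0: [   1    0    1    1    1    0]
  r1: [   0    1   -1   -2   -1    0]
  r2: [   0    0    0    0    0    1]
Fix exponent of v at 1, ω at 0, c at 0; solve each RREF row for its pivot's exponent:
  r0: exp(ν) + (1)·1 = 0 ⇒ exp(ν) = -1
  r1: exp(ℓ) + (-1)·1 = 0 ⇒ exp(ℓ) = 1
  r2: exp(cp) + (0)·1 = 0 ⇒ exp(cp) = 0
Π_1 = ν^-1 · ℓ · v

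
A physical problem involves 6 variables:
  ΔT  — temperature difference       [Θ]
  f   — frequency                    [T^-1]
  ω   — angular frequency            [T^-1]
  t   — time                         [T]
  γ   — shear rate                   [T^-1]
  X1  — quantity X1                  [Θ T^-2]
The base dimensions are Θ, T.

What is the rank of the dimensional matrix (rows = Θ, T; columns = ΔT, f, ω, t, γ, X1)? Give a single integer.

Write exponents as rows Θ,T / cols ΔT,f,ω,t,γ,X1:
  Θ: [ 1  0  0  0  0  1]
  T: [ 0 -1 -1  1 -1 -2]
RREF → pivots at {ΔT,f} ⇒ r = 2

2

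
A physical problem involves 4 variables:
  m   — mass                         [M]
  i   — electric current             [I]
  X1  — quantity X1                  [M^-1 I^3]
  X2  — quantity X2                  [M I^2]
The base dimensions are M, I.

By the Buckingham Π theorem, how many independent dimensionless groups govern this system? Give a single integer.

Write exponents as rows M,I / cols m,i,X1,X2:
  M: [ 1  0 -1  1]
  I: [ 0  1  3  2]
Echelon form has 2 nonzero rows (pivots: m,i)
4 vars − rank 2 = 2 Π groups

2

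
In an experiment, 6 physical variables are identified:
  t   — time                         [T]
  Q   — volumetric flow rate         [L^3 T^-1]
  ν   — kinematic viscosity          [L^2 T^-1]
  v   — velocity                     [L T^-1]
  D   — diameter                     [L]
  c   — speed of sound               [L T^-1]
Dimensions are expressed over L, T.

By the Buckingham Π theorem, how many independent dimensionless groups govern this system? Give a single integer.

Write exponents as rows L,T / cols t,Q,ν,v,D,c:
  L: [ 0  3  2  1  1  1]
  T: [ 1 -1 -1 -1  0 -1]
Echelon form has 2 nonzero rows (pivots: t,Q)
n=6, r=2 ⇒ 4 dimensionless groups

4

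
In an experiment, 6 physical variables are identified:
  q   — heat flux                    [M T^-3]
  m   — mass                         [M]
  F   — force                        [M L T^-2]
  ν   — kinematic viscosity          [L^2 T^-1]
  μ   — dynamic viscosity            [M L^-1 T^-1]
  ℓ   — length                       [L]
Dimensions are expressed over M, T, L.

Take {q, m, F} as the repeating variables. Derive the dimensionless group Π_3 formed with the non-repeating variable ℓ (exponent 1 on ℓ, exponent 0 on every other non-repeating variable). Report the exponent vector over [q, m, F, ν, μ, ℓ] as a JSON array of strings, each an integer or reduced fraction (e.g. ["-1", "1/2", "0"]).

Exponent matrix [M,T,L] × [q,m,F,ν,μ,ℓ]:
  M: [ 1  1  1  0  1  0]
  T: [-3  0 -2 -1 -1  0]
  L: [ 0  0  1  2 -1  1]
Row reduction gives pivot columns q,m,F; rank = 3
Pivot set = {q,m,F}, free = {ν,μ,ℓ}
RREF:
  r0: [   1    0    0   -1    1 -2/3]
  r1: [   0    1    0   -1    1 -1/3]
  r2: [   0    0    1    2   -1    1]
Fix exponent of ℓ at 1, ν at 0, μ at 0; solve each RREF row for its pivot's exponent:
  r0: exp(q) + (-2/3)·1 = 0 ⇒ exp(q) = 2/3
  r1: exp(m) + (-1/3)·1 = 0 ⇒ exp(m) = 1/3
  r2: exp(F) + (1)·1 = 0 ⇒ exp(F) = -1
Π_3 = q^(2/3) · m^(1/3) · F^-1 · ℓ

["2/3", "1/3", "-1", "0", "0", "1"]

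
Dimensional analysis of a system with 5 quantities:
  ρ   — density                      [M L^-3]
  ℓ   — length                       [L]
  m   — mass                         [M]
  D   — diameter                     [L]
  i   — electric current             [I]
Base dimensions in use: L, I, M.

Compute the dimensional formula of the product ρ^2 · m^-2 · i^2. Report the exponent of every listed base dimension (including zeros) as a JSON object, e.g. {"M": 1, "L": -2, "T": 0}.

{"L": -6, "I": 2, "M": 0}

Dimensional matrix (L×I×M by ρ×ℓ×m×D×i):
  L: [-3  1  0  1  0]
  I: [ 0  0  0  0  1]
  M: [ 1  0  1  0  0]
  [L]: (2)·-3+(-2)·0+(2)·0 = -6
  [I]: (2)·0+(-2)·0+(2)·1 = 2
  [M]: (2)·1+(-2)·1+(2)·0 = 0
⇒ L^-6 I^2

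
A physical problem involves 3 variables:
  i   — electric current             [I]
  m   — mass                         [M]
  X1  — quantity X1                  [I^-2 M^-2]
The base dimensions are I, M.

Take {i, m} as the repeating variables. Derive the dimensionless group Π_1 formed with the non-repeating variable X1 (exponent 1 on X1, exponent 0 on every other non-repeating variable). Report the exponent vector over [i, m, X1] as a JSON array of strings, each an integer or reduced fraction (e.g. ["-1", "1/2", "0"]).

["2", "2", "1"]

Exponent matrix [I,M] × [i,m,X1]:
  I: [ 1  0 -2]
  M: [ 0  1 -2]
Row reduction gives pivot columns i,m; rank = 2
Pivot set = {i,m}, free = {X1}
RREF:
  r0: [   1    0   -2]
  r1: [   0    1   -2]
Fix exponent of X1 at 1; solve each RREF row for its pivot's exponent:
  r0: exp(i) + (-2)·1 = 0 ⇒ exp(i) = 2
  r1: exp(m) + (-2)·1 = 0 ⇒ exp(m) = 2
Π_1 = i^2 · m^2 · X1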